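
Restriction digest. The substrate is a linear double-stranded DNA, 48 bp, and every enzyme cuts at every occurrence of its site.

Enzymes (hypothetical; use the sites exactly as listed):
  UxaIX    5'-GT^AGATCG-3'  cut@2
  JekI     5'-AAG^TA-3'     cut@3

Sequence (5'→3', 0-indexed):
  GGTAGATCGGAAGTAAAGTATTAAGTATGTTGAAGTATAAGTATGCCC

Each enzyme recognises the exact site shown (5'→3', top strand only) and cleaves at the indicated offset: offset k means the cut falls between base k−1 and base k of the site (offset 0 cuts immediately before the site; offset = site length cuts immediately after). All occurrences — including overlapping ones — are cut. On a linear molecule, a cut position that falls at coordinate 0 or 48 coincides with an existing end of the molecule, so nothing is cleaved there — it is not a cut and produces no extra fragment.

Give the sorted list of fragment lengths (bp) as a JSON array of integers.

Site scan:
  UxaIX (GTAGATCG, off=2): starts [1] → cuts [3]
  JekI (AAGTA, off=3): starts [10, 15, 22, 32, 38] → cuts [13, 18, 25, 35, 41]

Pooled cuts: [3, 13, 18, 25, 35, 41]

Fragment lengths:
  [0,3): 3 bp
  [3,13): 10 bp
  [13,18): 5 bp
  [18,25): 7 bp
  [25,35): 10 bp
  [35,41): 6 bp
  [41,48): 7 bp

[3,5,6,7,7,10,10]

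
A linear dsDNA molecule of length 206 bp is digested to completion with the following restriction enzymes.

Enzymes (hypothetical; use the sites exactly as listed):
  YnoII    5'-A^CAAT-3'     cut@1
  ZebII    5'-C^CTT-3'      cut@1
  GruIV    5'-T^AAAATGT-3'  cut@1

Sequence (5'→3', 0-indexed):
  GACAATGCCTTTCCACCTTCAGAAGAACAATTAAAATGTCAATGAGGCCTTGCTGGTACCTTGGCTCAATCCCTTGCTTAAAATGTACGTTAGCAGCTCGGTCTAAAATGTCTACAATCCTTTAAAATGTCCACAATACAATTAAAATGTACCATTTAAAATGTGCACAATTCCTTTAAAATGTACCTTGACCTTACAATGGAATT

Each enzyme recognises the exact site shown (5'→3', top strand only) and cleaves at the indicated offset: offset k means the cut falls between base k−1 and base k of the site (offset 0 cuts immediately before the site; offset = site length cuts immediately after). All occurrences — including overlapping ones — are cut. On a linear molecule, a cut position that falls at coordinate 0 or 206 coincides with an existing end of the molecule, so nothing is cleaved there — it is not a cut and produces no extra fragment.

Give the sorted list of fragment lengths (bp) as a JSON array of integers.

Per-enzyme occurrences:
  YnoII (ACAAT, off=1): starts [1, 26, 113, 132, 137, 166, 195] → cuts [2, 27, 114, 133, 138, 167, 196]
  ZebII (CCTT, off=1): starts [7, 15, 47, 58, 71, 118, 172, 185, 191] → cuts [8, 16, 48, 59, 72, 119, 173, 186, 192]
  GruIV (TAAAATGT, off=1): starts [31, 78, 103, 122, 142, 156, 176] → cuts [32, 79, 104, 123, 143, 157, 177]

Pooled cuts: [2, 8, 16, 27, 32, 48, 59, 72, 79, 104, 114, 119, 123, 133, 138, 143, 157, 167, 173, 177, 186, 192, 196]

Fragments:
  [0,2): 2 bp
  [2,8): 6 bp
  [8,16): 8 bp
  [16,27): 11 bp
  [27,32): 5 bp
  [32,48): 16 bp
  [48,59): 11 bp
  [59,72): 13 bp
  [72,79): 7 bp
  [79,104): 25 bp
  [104,114): 10 bp
  [114,119): 5 bp
  [119,123): 4 bp
  [123,133): 10 bp
  [133,138): 5 bp
  [138,143): 5 bp
  [143,157): 14 bp
  [157,167): 10 bp
  [167,173): 6 bp
  [173,177): 4 bp
  [177,186): 9 bp
  [186,192): 6 bp
  [192,196): 4 bp
  [196,206): 10 bp

[2,4,4,4,5,5,5,5,6,6,6,7,8,9,10,10,10,10,11,11,13,14,16,25]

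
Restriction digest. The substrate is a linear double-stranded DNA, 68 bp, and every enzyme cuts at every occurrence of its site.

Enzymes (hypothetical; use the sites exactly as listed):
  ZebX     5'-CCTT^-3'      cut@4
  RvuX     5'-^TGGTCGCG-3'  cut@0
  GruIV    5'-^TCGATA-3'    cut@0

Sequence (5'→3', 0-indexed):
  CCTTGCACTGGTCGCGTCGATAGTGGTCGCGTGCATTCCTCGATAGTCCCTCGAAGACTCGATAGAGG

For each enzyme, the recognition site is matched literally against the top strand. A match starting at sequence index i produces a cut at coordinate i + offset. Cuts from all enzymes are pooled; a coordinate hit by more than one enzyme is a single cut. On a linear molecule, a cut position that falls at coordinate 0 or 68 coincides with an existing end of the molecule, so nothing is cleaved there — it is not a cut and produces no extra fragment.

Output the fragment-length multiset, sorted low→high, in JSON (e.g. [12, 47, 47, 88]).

Site scan:
  ZebX (CCTT, off=4): starts [0] → cuts [4]
  RvuX (TGGTCGCG, off=0): starts [8, 23] → cuts [8, 23]
  GruIV (TCGATA, off=0): starts [16, 39, 58] → cuts [16, 39, 58]

Pooled cuts: [4, 8, 16, 23, 39, 58]

Fragments:
  [0,4): 4 bp
  [4,8): 4 bp
  [8,16): 8 bp
  [16,23): 7 bp
  [23,39): 16 bp
  [39,58): 19 bp
  [58,68): 10 bp

[4,4,7,8,10,16,19]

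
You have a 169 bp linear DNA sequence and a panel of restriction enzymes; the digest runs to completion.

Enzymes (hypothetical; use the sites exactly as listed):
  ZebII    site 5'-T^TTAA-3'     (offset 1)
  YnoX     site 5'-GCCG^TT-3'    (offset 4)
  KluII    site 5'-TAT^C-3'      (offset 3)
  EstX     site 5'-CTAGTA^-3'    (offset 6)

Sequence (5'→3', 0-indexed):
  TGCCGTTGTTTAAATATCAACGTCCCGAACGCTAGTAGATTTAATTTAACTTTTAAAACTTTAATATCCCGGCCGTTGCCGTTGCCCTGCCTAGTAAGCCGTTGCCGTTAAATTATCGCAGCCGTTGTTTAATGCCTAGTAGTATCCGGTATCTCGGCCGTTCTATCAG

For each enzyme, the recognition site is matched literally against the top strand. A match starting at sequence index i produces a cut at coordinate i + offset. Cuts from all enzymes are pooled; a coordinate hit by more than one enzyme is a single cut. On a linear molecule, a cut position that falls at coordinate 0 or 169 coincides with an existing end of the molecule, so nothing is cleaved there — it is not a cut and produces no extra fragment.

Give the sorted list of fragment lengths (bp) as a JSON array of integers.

[3,3,4,4,4,5,5,5,6,6,6,7,7,7,8,8,8,8,8,9,13,15,20]

Site scan:
  ZebII TTTAA/1: at [8, 39, 44, 51, 59, 127] ⇒ [9, 40, 45, 52, 60, 128]
  YnoX GCCGTT/4: at [1, 71, 77, 97, 103, 120, 156] ⇒ [5, 75, 81, 101, 107, 124, 160]
  KluII TATC/3: at [14, 64, 113, 142, 149, 163] ⇒ [17, 67, 116, 145, 152, 166]
  EstX CTAGTA/6: at [31, 90, 135] ⇒ [37, 96, 141]

Pooled cuts: [5, 9, 17, 37, 40, 45, 52, 60, 67, 75, 81, 96, 101, 107, 116, 124, 128, 141, 145, 152, 160, 166]

Fragment lengths:
  [0,5): 5 bp
  [5,9): 4 bp
  [9,17): 8 bp
  [17,37): 20 bp
  [37,40): 3 bp
  [40,45): 5 bp
  [45,52): 7 bp
  [52,60): 8 bp
  [60,67): 7 bp
  [67,75): 8 bp
  [75,81): 6 bp
  [81,96): 15 bp
  [96,101): 5 bp
  [101,107): 6 bp
  [107,116): 9 bp
  [116,124): 8 bp
  [124,128): 4 bp
  [128,141): 13 bp
  [141,145): 4 bp
  [145,152): 7 bp
  [152,160): 8 bp
  [160,166): 6 bp
  [166,169): 3 bp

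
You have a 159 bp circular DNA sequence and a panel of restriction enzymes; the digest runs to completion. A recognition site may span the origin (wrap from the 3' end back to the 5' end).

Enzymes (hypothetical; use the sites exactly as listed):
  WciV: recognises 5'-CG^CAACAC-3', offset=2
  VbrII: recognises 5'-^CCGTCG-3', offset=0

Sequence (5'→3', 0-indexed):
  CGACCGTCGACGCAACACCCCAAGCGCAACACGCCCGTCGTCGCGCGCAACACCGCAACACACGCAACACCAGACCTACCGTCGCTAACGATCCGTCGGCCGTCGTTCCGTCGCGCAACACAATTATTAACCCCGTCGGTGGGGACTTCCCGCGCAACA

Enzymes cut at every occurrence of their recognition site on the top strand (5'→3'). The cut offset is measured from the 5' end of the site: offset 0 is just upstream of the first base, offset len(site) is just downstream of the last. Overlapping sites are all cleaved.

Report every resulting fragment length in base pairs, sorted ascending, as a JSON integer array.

Site scan:
  WciV CGCAACAC/2: at [10, 24, 45, 53, 62, 113, 152] ⇒ [12, 26, 47, 55, 64, 115, 154]
  VbrII CCGTCG/0: at [3, 34, 78, 92, 99, 107, 132] ⇒ [3, 34, 78, 92, 99, 107, 132]

Pooled cuts: [3, 12, 26, 34, 47, 55, 64, 78, 92, 99, 107, 115, 132, 154]

Fragment lengths:
  3→12: 9 bp
  12→26: 14 bp
  26→34: 8 bp
  34→47: 13 bp
  47→55: 8 bp
  55→64: 9 bp
  64→78: 14 bp
  78→92: 14 bp
  92→99: 7 bp
  99→107: 8 bp
  107→115: 8 bp
  115→132: 17 bp
  132→154: 22 bp
  154→3 (wrap): 159-154+3 = 8 bp

[7,8,8,8,8,8,9,9,13,14,14,14,17,22]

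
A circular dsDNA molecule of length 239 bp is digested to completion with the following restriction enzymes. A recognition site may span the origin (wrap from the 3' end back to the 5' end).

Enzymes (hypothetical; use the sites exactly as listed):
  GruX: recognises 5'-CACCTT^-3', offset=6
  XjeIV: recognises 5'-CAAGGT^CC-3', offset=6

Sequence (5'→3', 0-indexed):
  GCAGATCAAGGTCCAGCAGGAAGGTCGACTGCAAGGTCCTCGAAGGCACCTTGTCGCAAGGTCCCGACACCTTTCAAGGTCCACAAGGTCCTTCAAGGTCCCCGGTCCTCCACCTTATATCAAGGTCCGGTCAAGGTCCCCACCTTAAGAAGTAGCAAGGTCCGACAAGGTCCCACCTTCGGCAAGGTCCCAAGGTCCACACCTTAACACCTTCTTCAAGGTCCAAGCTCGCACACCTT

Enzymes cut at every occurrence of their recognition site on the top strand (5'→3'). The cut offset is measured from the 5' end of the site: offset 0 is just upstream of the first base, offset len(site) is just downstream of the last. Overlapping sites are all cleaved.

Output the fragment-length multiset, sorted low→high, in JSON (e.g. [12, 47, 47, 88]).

[7,8,8,8,9,9,9,9,9,10,10,10,10,11,11,12,15,15,17,17,25]

Per-enzyme occurrences:
  GruX (CACCTT, off=6): starts [46, 67, 110, 140, 173, 199, 207, 233] → cuts [0, 52, 73, 116, 146, 179, 205, 213]
  XjeIV (CAAGGTCC, off=6): starts [6, 31, 56, 74, 83, 93, 120, 131, 155, 165, 182, 190, 216] → cuts [12, 37, 62, 80, 89, 99, 126, 137, 161, 171, 188, 196, 222]

Pooled cuts: [0, 12, 37, 52, 62, 73, 80, 89, 99, 116, 126, 137, 146, 161, 171, 179, 188, 196, 205, 213, 222]

Fragment lengths:
  0→12: 12 bp
  12→37: 25 bp
  37→52: 15 bp
  52→62: 10 bp
  62→73: 11 bp
  73→80: 7 bp
  80→89: 9 bp
  89→99: 10 bp
  99→116: 17 bp
  116→126: 10 bp
  126→137: 11 bp
  137→146: 9 bp
  146→161: 15 bp
  161→171: 10 bp
  171→179: 8 bp
  179→188: 9 bp
  188→196: 8 bp
  196→205: 9 bp
  205→213: 8 bp
  213→222: 9 bp
  222→0 (wrap): 239-222+0 = 17 bp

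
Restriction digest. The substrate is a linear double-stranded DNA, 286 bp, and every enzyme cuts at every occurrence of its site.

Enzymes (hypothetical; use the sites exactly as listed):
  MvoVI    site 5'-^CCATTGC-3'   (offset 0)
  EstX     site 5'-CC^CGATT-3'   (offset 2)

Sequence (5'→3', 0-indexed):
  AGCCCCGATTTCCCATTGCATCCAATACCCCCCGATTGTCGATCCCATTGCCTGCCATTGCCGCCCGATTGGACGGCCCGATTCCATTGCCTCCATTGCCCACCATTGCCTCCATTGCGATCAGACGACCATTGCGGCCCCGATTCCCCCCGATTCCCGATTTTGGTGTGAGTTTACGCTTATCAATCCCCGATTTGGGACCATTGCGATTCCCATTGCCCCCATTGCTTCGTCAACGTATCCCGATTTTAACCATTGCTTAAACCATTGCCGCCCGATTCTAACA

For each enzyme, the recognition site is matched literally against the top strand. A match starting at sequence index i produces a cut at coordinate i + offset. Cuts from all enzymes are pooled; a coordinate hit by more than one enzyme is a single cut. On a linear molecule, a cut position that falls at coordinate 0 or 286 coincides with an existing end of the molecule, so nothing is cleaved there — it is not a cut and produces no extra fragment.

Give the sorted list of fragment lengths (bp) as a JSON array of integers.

Scan for sites:
  MvoVI (CCATTGC, off=0): starts [12, 44, 54, 83, 92, 102, 111, 128, 200, 212, 221, 252, 264] → cuts [12, 44, 54, 83, 92, 102, 111, 128, 200, 212, 221, 252, 264]
  EstX (CCCGATT, off=2): starts [3, 30, 63, 76, 138, 148, 155, 188, 241, 273] → cuts [5, 32, 65, 78, 140, 150, 157, 190, 243, 275]

Pooled cuts: [5, 12, 32, 44, 54, 65, 78, 83, 92, 102, 111, 128, 140, 150, 157, 190, 200, 212, 221, 243, 252, 264, 275]

Fragments:
  [0,5): 5 bp
  [5,12): 7 bp
  [12,32): 20 bp
  [32,44): 12 bp
  [44,54): 10 bp
  [54,65): 11 bp
  [65,78): 13 bp
  [78,83): 5 bp
  [83,92): 9 bp
  [92,102): 10 bp
  [102,111): 9 bp
  [111,128): 17 bp
  [128,140): 12 bp
  [140,150): 10 bp
  [150,157): 7 bp
  [157,190): 33 bp
  [190,200): 10 bp
  [200,212): 12 bp
  [212,221): 9 bp
  [221,243): 22 bp
  [243,252): 9 bp
  [252,264): 12 bp
  [264,275): 11 bp
  [275,286): 11 bp

[5,5,7,7,9,9,9,9,10,10,10,10,11,11,11,12,12,12,12,13,17,20,22,33]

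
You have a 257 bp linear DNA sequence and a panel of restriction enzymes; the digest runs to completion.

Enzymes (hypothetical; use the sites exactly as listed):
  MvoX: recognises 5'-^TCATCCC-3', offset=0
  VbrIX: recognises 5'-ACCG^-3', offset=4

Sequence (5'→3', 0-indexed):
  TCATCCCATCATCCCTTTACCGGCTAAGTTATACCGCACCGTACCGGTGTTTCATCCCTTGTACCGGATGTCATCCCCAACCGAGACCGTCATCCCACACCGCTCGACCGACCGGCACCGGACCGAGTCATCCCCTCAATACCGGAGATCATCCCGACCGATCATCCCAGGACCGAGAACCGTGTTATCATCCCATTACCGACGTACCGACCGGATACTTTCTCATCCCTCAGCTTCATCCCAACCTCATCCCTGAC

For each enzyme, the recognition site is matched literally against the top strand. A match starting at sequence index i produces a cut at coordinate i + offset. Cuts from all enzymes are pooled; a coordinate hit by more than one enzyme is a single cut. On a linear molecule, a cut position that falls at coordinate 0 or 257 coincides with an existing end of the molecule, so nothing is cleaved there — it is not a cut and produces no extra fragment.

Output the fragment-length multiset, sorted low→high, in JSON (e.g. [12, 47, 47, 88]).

Per-enzyme occurrences:
  MvoX (TCATCCC, off=0): starts [0, 8, 51, 70, 89, 127, 148, 161, 187, 222, 235, 246] → cuts [8, 51, 70, 89, 127, 148, 161, 187, 222, 235, 246] (position 0 is a terminus of the linear molecule — no cut)
  VbrIX (ACCG, off=4): starts [18, 32, 37, 42, 62, 79, 85, 98, 106, 110, 116, 121, 140, 156, 171, 178, 197, 205, 209] → cuts [22, 36, 41, 46, 66, 83, 89, 102, 110, 114, 120, 125, 144, 160, 175, 182, 201, 209, 213]

Pooled cuts: [8, 22, 36, 41, 46, 51, 66, 70, 83, 89, 102, 110, 114, 120, 125, 127, 144, 148, 160, 161, 175, 182, 187, 201, 209, 213, 222, 235, 246]

Fragment lengths:
  [0,8): 8 bp
  [8,22): 14 bp
  [22,36): 14 bp
  [36,41): 5 bp
  [41,46): 5 bp
  [46,51): 5 bp
  [51,66): 15 bp
  [66,70): 4 bp
  [70,83): 13 bp
  [83,89): 6 bp
  [89,102): 13 bp
  [102,110): 8 bp
  [110,114): 4 bp
  [114,120): 6 bp
  [120,125): 5 bp
  [125,127): 2 bp
  [127,144): 17 bp
  [144,148): 4 bp
  [148,160): 12 bp
  [160,161): 1 bp
  [161,175): 14 bp
  [175,182): 7 bp
  [182,187): 5 bp
  [187,201): 14 bp
  [201,209): 8 bp
  [209,213): 4 bp
  [213,222): 9 bp
  [222,235): 13 bp
  [235,246): 11 bp
  [246,257): 11 bp

[1,2,4,4,4,4,5,5,5,5,5,6,6,7,8,8,8,9,11,11,12,13,13,13,14,14,14,14,15,17]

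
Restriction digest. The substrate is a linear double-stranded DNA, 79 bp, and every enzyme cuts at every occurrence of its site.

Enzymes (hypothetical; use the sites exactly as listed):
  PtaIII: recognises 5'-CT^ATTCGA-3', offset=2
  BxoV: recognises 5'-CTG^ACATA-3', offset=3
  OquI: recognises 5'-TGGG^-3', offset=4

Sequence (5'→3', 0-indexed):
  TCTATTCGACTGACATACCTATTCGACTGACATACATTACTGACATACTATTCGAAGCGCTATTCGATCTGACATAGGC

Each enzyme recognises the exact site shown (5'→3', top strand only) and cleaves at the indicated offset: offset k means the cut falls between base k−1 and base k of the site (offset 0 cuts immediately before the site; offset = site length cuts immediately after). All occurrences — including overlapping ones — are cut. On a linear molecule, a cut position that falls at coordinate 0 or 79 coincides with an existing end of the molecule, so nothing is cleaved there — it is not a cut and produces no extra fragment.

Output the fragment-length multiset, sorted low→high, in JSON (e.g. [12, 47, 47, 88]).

[3,7,8,8,9,9,10,12,13]

Per-enzyme occurrences:
  PtaIII CTATTCGA/2: at [1, 18, 47, 59] ⇒ [3, 20, 49, 61]
  BxoV CTGACATA/3: at [9, 26, 39, 68] ⇒ [12, 29, 42, 71]
  OquI (TGGG, off=4): no sites

Pooled cuts: [3, 12, 20, 29, 42, 49, 61, 71]

Fragments:
  [0,3): 3 bp
  [3,12): 9 bp
  [12,20): 8 bp
  [20,29): 9 bp
  [29,42): 13 bp
  [42,49): 7 bp
  [49,61): 12 bp
  [61,71): 10 bp
  [71,79): 8 bp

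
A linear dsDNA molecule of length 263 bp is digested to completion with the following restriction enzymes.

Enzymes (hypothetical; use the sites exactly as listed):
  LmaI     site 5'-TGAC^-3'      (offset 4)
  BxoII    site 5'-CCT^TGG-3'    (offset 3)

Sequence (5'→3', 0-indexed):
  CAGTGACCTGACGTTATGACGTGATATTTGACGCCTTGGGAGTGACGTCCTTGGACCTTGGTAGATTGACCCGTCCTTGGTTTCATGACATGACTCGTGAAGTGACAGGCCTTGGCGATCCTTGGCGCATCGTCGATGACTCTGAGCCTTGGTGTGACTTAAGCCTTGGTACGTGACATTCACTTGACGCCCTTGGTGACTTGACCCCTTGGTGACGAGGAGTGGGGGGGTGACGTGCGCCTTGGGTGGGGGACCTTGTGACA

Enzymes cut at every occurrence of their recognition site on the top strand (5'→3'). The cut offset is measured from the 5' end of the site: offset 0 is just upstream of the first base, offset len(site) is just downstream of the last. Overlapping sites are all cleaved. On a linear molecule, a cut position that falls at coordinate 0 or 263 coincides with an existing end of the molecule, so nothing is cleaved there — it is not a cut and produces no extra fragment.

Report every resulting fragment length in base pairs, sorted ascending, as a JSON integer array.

Per-enzyme occurrences:
  LmaI (TGAC, off=4): starts [3, 8, 16, 28, 42, 66, 85, 90, 102, 136, 154, 173, 184, 196, 201, 212, 230, 258] → cuts [7, 12, 20, 32, 46, 70, 89, 94, 106, 140, 158, 177, 188, 200, 205, 216, 234, 262]
  BxoII (CCTTGG, off=3): starts [33, 48, 55, 74, 109, 119, 146, 163, 190, 206, 239] → cuts [36, 51, 58, 77, 112, 122, 149, 166, 193, 209, 242]

All cut coordinates (distinct, sorted): [7, 12, 20, 32, 36, 46, 51, 58, 70, 77, 89, 94, 106, 112, 122, 140, 149, 158, 166, 177, 188, 193, 200, 205, 209, 216, 234, 242, 262]

Fragments:
  [0,7): 7 bp
  [7,12): 5 bp
  [12,20): 8 bp
  [20,32): 12 bp
  [32,36): 4 bp
  [36,46): 10 bp
  [46,51): 5 bp
  [51,58): 7 bp
  [58,70): 12 bp
  [70,77): 7 bp
  [77,89): 12 bp
  [89,94): 5 bp
  [94,106): 12 bp
  [106,112): 6 bp
  [112,122): 10 bp
  [122,140): 18 bp
  [140,149): 9 bp
  [149,158): 9 bp
  [158,166): 8 bp
  [166,177): 11 bp
  [177,188): 11 bp
  [188,193): 5 bp
  [193,200): 7 bp
  [200,205): 5 bp
  [205,209): 4 bp
  [209,216): 7 bp
  [216,234): 18 bp
  [234,242): 8 bp
  [242,262): 20 bp
  [262,263): 1 bp

[1,4,4,5,5,5,5,5,6,7,7,7,7,7,8,8,8,9,9,10,10,11,11,12,12,12,12,18,18,20]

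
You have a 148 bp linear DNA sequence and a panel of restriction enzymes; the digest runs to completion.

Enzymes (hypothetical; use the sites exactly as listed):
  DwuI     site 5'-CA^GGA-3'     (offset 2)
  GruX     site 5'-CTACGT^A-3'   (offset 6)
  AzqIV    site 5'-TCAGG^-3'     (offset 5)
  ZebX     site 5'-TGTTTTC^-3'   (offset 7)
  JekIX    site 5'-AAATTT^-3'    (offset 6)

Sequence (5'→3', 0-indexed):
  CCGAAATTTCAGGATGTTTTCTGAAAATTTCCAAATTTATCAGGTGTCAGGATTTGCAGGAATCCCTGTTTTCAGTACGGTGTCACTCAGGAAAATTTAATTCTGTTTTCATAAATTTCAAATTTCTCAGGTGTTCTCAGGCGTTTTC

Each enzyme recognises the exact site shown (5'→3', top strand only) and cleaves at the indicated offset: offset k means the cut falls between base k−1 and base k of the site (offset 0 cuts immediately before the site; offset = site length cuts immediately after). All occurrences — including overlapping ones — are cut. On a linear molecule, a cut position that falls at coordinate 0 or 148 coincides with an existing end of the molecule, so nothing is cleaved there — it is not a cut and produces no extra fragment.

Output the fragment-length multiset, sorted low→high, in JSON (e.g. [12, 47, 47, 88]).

Scan for sites:
  DwuI (CAGGA, off=2): starts [9, 47, 56, 87] → cuts [11, 49, 58, 89]
  GruX (CTACGTA, off=6): no sites
  AzqIV (TCAGG, off=5): starts [8, 39, 46, 86, 126, 136] → cuts [13, 44, 51, 91, 131, 141]
  ZebX (TGTTTTC, off=7): starts [14, 66, 103] → cuts [21, 73, 110]
  JekIX (AAATTT, off=6): starts [3, 24, 32, 92, 112, 119] → cuts [9, 30, 38, 98, 118, 125]

All cut coordinates (distinct, sorted): [9, 11, 13, 21, 30, 38, 44, 49, 51, 58, 73, 89, 91, 98, 110, 118, 125, 131, 141]

Fragments:
  [0,9): 9 bp
  [9,11): 2 bp
  [11,13): 2 bp
  [13,21): 8 bp
  [21,30): 9 bp
  [30,38): 8 bp
  [38,44): 6 bp
  [44,49): 5 bp
  [49,51): 2 bp
  [51,58): 7 bp
  [58,73): 15 bp
  [73,89): 16 bp
  [89,91): 2 bp
  [91,98): 7 bp
  [98,110): 12 bp
  [110,118): 8 bp
  [118,125): 7 bp
  [125,131): 6 bp
  [131,141): 10 bp
  [141,148): 7 bp

[2,2,2,2,5,6,6,7,7,7,7,8,8,8,9,9,10,12,15,16]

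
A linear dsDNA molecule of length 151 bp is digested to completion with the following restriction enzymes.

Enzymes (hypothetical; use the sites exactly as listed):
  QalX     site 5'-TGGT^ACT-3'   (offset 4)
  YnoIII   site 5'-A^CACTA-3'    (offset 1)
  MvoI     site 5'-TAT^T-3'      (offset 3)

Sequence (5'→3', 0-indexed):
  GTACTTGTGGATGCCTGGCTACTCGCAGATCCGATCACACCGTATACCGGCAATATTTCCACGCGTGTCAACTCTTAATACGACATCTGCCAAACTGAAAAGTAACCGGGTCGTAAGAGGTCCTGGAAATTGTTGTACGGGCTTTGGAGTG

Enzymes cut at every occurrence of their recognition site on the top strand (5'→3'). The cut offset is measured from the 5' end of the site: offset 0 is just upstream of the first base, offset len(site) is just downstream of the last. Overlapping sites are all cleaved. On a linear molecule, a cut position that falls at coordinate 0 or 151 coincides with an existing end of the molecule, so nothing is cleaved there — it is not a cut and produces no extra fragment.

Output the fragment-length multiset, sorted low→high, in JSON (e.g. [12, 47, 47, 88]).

Scan for sites:
  QalX (TGGTACT, off=4): no sites
  YnoIII (ACACTA, off=1): no sites
  MvoI TATT/3: at [53] ⇒ [56]

Pooled cuts: [56]

Fragments:
  [0,56): 56 bp
  [56,151): 95 bp

[56,95]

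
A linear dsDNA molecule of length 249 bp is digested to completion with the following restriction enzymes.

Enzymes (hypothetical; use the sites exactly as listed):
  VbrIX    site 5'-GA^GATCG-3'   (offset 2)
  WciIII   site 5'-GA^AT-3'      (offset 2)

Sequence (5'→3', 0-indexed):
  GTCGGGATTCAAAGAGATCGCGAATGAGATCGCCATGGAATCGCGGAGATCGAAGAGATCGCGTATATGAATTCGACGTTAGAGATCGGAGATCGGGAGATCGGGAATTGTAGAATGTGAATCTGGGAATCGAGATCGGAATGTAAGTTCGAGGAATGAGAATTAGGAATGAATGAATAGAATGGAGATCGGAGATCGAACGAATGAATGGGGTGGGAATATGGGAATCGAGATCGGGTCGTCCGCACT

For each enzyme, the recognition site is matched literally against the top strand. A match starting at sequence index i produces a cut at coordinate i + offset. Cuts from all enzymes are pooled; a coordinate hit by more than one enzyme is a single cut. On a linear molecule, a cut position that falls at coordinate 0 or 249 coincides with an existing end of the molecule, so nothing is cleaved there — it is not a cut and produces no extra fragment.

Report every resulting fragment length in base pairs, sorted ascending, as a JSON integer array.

[4,4,4,4,5,5,5,5,6,6,7,7,7,7,8,8,8,8,8,8,8,9,10,11,12,13,14,15,15,18]

Scan for sites:
  VbrIX (GAGATCG, off=2): starts [13, 25, 45, 54, 81, 88, 96, 131, 184, 191, 229] → cuts [15, 27, 47, 56, 83, 90, 98, 133, 186, 193, 231]
  WciIII (GAAT, off=2): starts [21, 37, 68, 104, 112, 118, 126, 138, 153, 159, 166, 170, 174, 179, 201, 205, 216, 224] → cuts [23, 39, 70, 106, 114, 120, 128, 140, 155, 161, 168, 172, 176, 181, 203, 207, 218, 226]

All cut coordinates (distinct, sorted): [15, 23, 27, 39, 47, 56, 70, 83, 90, 98, 106, 114, 120, 128, 133, 140, 155, 161, 168, 172, 176, 181, 186, 193, 203, 207, 218, 226, 231]

Fragment lengths:
  [0,15): 15 bp
  [15,23): 8 bp
  [23,27): 4 bp
  [27,39): 12 bp
  [39,47): 8 bp
  [47,56): 9 bp
  [56,70): 14 bp
  [70,83): 13 bp
  [83,90): 7 bp
  [90,98): 8 bp
  [98,106): 8 bp
  [106,114): 8 bp
  [114,120): 6 bp
  [120,128): 8 bp
  [128,133): 5 bp
  [133,140): 7 bp
  [140,155): 15 bp
  [155,161): 6 bp
  [161,168): 7 bp
  [168,172): 4 bp
  [172,176): 4 bp
  [176,181): 5 bp
  [181,186): 5 bp
  [186,193): 7 bp
  [193,203): 10 bp
  [203,207): 4 bp
  [207,218): 11 bp
  [218,226): 8 bp
  [226,231): 5 bp
  [231,249): 18 bp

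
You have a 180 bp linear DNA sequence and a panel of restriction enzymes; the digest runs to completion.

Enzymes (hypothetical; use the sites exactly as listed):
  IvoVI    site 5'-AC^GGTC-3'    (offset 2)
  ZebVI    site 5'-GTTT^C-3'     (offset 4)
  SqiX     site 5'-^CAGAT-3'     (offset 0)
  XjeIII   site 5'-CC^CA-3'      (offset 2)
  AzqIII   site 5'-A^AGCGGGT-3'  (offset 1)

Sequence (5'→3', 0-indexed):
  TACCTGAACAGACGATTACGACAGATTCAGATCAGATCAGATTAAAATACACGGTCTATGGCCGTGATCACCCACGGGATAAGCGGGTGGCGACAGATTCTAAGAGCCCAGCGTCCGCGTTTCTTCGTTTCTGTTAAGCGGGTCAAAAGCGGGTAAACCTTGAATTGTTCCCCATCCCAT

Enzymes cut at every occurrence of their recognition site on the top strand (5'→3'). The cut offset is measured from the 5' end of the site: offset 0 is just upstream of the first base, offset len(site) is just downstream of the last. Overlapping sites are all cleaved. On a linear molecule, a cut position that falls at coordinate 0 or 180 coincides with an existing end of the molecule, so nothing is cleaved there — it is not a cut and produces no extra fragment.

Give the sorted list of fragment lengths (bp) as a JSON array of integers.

[3,5,5,5,6,6,8,9,11,12,14,15,15,20,21,25]

Site scan:
  IvoVI (ACGGTC, off=2): starts [50] → cuts [52]
  ZebVI (GTTTC, off=4): starts [118, 126] → cuts [122, 130]
  SqiX (CAGAT, off=0): starts [21, 27, 32, 37, 93] → cuts [21, 27, 32, 37, 93]
  XjeIII (CCCA, off=2): starts [70, 106, 170, 175] → cuts [72, 108, 172, 177]
  AzqIII (AAGCGGGT, off=1): starts [80, 135, 146] → cuts [81, 136, 147]

Pooled cuts: [21, 27, 32, 37, 52, 72, 81, 93, 108, 122, 130, 136, 147, 172, 177]

Fragments:
  [0,21): 21 bp
  [21,27): 6 bp
  [27,32): 5 bp
  [32,37): 5 bp
  [37,52): 15 bp
  [52,72): 20 bp
  [72,81): 9 bp
  [81,93): 12 bp
  [93,108): 15 bp
  [108,122): 14 bp
  [122,130): 8 bp
  [130,136): 6 bp
  [136,147): 11 bp
  [147,172): 25 bp
  [172,177): 5 bp
  [177,180): 3 bp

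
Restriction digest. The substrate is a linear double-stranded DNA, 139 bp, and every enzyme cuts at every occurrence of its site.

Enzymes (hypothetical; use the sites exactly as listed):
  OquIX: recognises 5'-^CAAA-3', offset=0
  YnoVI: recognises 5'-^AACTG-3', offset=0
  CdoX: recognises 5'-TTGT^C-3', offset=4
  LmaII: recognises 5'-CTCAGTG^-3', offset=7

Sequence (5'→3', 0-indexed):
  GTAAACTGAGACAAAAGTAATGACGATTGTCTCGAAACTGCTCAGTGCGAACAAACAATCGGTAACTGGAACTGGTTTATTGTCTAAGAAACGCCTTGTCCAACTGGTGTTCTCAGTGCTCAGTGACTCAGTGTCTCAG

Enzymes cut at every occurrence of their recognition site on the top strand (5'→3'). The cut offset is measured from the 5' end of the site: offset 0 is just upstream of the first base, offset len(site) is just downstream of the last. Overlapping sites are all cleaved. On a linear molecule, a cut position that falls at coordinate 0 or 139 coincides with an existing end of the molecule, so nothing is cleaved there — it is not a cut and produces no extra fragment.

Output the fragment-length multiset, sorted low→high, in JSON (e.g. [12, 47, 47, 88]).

Per-enzyme occurrences:
  OquIX (CAAA, off=0): starts [11, 51] → cuts [11, 51]
  YnoVI (AACTG, off=0): starts [3, 35, 63, 69, 101] → cuts [3, 35, 63, 69, 101]
  CdoX (TTGTC, off=4): starts [26, 79, 95] → cuts [30, 83, 99]
  LmaII (CTCAGTG, off=7): starts [40, 111, 118, 126] → cuts [47, 118, 125, 133]

All cut coordinates (distinct, sorted): [3, 11, 30, 35, 47, 51, 63, 69, 83, 99, 101, 118, 125, 133]

Fragment lengths:
  [0,3): 3 bp
  [3,11): 8 bp
  [11,30): 19 bp
  [30,35): 5 bp
  [35,47): 12 bp
  [47,51): 4 bp
  [51,63): 12 bp
  [63,69): 6 bp
  [69,83): 14 bp
  [83,99): 16 bp
  [99,101): 2 bp
  [101,118): 17 bp
  [118,125): 7 bp
  [125,133): 8 bp
  [133,139): 6 bp

[2,3,4,5,6,6,7,8,8,12,12,14,16,17,19]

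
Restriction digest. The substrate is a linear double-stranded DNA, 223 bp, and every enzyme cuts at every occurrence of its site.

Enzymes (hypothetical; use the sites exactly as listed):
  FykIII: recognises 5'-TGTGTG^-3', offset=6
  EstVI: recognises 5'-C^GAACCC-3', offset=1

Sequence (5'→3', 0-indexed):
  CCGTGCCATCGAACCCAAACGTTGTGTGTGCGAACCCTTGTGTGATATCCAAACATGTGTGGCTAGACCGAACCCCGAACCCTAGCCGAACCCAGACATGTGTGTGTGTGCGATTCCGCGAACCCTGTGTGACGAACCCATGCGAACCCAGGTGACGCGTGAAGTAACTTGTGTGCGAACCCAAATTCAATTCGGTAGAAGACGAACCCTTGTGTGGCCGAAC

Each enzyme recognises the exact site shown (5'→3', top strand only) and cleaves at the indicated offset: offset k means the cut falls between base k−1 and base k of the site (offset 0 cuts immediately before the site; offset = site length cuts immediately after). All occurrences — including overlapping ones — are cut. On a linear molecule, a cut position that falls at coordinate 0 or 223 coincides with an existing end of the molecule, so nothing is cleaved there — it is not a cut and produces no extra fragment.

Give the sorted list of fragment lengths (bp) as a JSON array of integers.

Site scan:
  FykIII TGTGTG/6: at [22, 24, 38, 55, 98, 100, 102, 104, 125, 169, 210] ⇒ [28, 30, 44, 61, 104, 106, 108, 110, 131, 175, 216]
  EstVI CGAACCC/1: at [9, 30, 68, 75, 86, 118, 132, 142, 175, 202] ⇒ [10, 31, 69, 76, 87, 119, 133, 143, 176, 203]

All cut coordinates (distinct, sorted): [10, 28, 30, 31, 44, 61, 69, 76, 87, 104, 106, 108, 110, 119, 131, 133, 143, 175, 176, 203, 216]

Fragments:
  [0,10): 10 bp
  [10,28): 18 bp
  [28,30): 2 bp
  [30,31): 1 bp
  [31,44): 13 bp
  [44,61): 17 bp
  [61,69): 8 bp
  [69,76): 7 bp
  [76,87): 11 bp
  [87,104): 17 bp
  [104,106): 2 bp
  [106,108): 2 bp
  [108,110): 2 bp
  [110,119): 9 bp
  [119,131): 12 bp
  [131,133): 2 bp
  [133,143): 10 bp
  [143,175): 32 bp
  [175,176): 1 bp
  [176,203): 27 bp
  [203,216): 13 bp
  [216,223): 7 bp

[1,1,2,2,2,2,2,7,7,8,9,10,10,11,12,13,13,17,17,18,27,32]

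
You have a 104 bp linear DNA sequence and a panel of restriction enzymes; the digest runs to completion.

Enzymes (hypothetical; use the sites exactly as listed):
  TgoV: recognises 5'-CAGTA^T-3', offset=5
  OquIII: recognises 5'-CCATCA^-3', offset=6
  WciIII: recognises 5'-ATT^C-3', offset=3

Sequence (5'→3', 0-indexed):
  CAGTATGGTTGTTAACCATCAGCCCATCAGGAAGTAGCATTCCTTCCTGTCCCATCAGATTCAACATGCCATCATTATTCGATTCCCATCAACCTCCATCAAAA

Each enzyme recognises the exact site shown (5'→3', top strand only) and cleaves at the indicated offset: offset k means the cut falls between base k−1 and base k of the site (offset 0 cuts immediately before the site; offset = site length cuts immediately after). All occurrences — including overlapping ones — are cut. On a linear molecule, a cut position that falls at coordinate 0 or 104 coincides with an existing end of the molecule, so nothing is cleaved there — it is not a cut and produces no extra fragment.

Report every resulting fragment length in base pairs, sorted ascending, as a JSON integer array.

Site scan:
  TgoV CAGTAT/5: at [0] ⇒ [5]
  OquIII CCATCA/6: at [15, 23, 51, 68, 85, 95] ⇒ [21, 29, 57, 74, 91, 101]
  WciIII ATTC/3: at [38, 58, 76, 81] ⇒ [41, 61, 79, 84]

All cut coordinates (distinct, sorted): [5, 21, 29, 41, 57, 61, 74, 79, 84, 91, 101]

Fragment lengths:
  [0,5): 5 bp
  [5,21): 16 bp
  [21,29): 8 bp
  [29,41): 12 bp
  [41,57): 16 bp
  [57,61): 4 bp
  [61,74): 13 bp
  [74,79): 5 bp
  [79,84): 5 bp
  [84,91): 7 bp
  [91,101): 10 bp
  [101,104): 3 bp

[3,4,5,5,5,7,8,10,12,13,16,16]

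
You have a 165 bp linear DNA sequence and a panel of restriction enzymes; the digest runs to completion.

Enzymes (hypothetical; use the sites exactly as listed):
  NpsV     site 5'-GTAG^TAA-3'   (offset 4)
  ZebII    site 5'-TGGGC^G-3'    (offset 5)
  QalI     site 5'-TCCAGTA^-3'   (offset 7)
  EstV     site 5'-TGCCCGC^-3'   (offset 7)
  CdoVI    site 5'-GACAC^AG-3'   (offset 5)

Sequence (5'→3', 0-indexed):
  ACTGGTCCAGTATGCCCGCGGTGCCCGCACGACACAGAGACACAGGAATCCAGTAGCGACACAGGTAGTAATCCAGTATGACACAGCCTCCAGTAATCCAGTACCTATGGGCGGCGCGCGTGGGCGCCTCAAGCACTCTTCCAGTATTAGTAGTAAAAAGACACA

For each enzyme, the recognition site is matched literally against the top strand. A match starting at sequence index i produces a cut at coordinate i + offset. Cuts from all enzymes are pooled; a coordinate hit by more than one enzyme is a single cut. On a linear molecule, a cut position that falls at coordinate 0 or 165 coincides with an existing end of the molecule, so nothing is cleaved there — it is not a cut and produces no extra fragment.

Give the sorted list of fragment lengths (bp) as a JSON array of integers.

[6,6,7,7,7,7,8,8,9,9,10,11,12,12,12,13,21]

Scan for sites:
  NpsV GTAGTAA/4: at [64, 149] ⇒ [68, 153]
  ZebII TGGGCG/5: at [107, 120] ⇒ [112, 125]
  QalI TCCAGTA/7: at [5, 48, 71, 88, 96, 139] ⇒ [12, 55, 78, 95, 103, 146]
  EstV TGCCCGC/7: at [12, 21] ⇒ [19, 28]
  CdoVI GACACAG/5: at [30, 38, 57, 79] ⇒ [35, 43, 62, 84]

All cut coordinates (distinct, sorted): [12, 19, 28, 35, 43, 55, 62, 68, 78, 84, 95, 103, 112, 125, 146, 153]

Fragments:
  [0,12): 12 bp
  [12,19): 7 bp
  [19,28): 9 bp
  [28,35): 7 bp
  [35,43): 8 bp
  [43,55): 12 bp
  [55,62): 7 bp
  [62,68): 6 bp
  [68,78): 10 bp
  [78,84): 6 bp
  [84,95): 11 bp
  [95,103): 8 bp
  [103,112): 9 bp
  [112,125): 13 bp
  [125,146): 21 bp
  [146,153): 7 bp
  [153,165): 12 bp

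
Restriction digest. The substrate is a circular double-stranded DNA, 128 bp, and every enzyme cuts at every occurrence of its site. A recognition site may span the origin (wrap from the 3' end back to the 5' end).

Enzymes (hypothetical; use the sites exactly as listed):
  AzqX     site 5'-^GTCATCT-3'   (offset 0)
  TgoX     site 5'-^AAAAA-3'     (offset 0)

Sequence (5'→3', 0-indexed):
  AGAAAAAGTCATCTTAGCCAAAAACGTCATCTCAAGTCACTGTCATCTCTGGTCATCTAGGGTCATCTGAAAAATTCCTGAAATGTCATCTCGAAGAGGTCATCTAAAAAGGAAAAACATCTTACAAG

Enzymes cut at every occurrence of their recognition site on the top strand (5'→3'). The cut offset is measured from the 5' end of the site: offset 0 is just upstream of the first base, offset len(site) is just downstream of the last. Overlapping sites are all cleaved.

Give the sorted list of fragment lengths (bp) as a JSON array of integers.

Per-enzyme occurrences:
  AzqX GTCATCT/0: at [7, 25, 41, 51, 61, 84, 98] ⇒ [7, 25, 41, 51, 61, 84, 98]
  TgoX AAAAA/0: at [2, 19, 69, 105, 112] ⇒ [2, 19, 69, 105, 112]

All cut coordinates (distinct, sorted): [2, 7, 19, 25, 41, 51, 61, 69, 84, 98, 105, 112]

Fragment lengths:
  2→7: 5 bp
  7→19: 12 bp
  19→25: 6 bp
  25→41: 16 bp
  41→51: 10 bp
  51→61: 10 bp
  61→69: 8 bp
  69→84: 15 bp
  84→98: 14 bp
  98→105: 7 bp
  105→112: 7 bp
  112→2 (wrap): 128-112+2 = 18 bp

[5,6,7,7,8,10,10,12,14,15,16,18]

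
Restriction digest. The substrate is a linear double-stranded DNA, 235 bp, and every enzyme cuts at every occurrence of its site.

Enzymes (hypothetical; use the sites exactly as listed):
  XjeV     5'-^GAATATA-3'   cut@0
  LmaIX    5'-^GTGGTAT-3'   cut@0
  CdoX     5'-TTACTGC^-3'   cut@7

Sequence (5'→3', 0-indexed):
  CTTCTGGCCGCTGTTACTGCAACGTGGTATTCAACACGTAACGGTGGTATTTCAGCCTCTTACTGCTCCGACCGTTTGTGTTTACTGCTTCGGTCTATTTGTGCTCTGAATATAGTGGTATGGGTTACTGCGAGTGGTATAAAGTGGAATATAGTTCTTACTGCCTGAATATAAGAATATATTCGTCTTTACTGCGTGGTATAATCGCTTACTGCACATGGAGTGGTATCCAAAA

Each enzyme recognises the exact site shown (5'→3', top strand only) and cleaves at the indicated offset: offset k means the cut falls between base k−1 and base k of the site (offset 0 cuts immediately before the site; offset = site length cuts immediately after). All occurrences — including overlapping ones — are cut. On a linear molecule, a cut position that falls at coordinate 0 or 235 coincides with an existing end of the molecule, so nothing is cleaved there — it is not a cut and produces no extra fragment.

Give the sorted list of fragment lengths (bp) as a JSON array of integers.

[2,2,3,7,7,8,13,13,17,18,19,20,20,20,21,22,23]

Scan for sites:
  XjeV (GAATATA, off=0): starts [107, 146, 166, 174] → cuts [107, 146, 166, 174]
  LmaIX (GTGGTAT, off=0): starts [23, 43, 114, 133, 195, 222] → cuts [23, 43, 114, 133, 195, 222]
  CdoX (TTACTGC, off=7): starts [13, 59, 81, 124, 157, 188, 208] → cuts [20, 66, 88, 131, 164, 195, 215]

All cut coordinates (distinct, sorted): [20, 23, 43, 66, 88, 107, 114, 131, 133, 146, 164, 166, 174, 195, 215, 222]

Fragments:
  [0,20): 20 bp
  [20,23): 3 bp
  [23,43): 20 bp
  [43,66): 23 bp
  [66,88): 22 bp
  [88,107): 19 bp
  [107,114): 7 bp
  [114,131): 17 bp
  [131,133): 2 bp
  [133,146): 13 bp
  [146,164): 18 bp
  [164,166): 2 bp
  [166,174): 8 bp
  [174,195): 21 bp
  [195,215): 20 bp
  [215,222): 7 bp
  [222,235): 13 bp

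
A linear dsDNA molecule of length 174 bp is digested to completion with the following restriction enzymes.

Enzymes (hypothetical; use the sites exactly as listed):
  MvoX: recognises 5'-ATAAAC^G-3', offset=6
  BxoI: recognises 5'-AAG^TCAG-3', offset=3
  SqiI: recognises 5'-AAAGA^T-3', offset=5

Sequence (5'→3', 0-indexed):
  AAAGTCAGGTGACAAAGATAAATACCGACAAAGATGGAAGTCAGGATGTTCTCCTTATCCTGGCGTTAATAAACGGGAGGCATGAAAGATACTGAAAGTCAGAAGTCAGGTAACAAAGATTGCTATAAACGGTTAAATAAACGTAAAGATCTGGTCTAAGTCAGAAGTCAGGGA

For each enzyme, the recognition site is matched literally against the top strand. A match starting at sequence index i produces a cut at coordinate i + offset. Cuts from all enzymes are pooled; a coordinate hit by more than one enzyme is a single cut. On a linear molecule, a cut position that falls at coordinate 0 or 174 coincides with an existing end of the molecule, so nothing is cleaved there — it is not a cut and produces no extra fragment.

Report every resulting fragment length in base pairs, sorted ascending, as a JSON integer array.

Scan for sites:
  MvoX (ATAAACG, off=6): starts [68, 124, 136] → cuts [74, 130, 142]
  BxoI (AAGTCAG, off=3): starts [1, 37, 95, 102, 157, 164] → cuts [4, 40, 98, 105, 160, 167]
  SqiI (AAAGAT, off=5): starts [13, 29, 84, 114, 144] → cuts [18, 34, 89, 119, 149]

All cut coordinates (distinct, sorted): [4, 18, 34, 40, 74, 89, 98, 105, 119, 130, 142, 149, 160, 167]

Fragments:
  [0,4): 4 bp
  [4,18): 14 bp
  [18,34): 16 bp
  [34,40): 6 bp
  [40,74): 34 bp
  [74,89): 15 bp
  [89,98): 9 bp
  [98,105): 7 bp
  [105,119): 14 bp
  [119,130): 11 bp
  [130,142): 12 bp
  [142,149): 7 bp
  [149,160): 11 bp
  [160,167): 7 bp
  [167,174): 7 bp

[4,6,7,7,7,7,9,11,11,12,14,14,15,16,34]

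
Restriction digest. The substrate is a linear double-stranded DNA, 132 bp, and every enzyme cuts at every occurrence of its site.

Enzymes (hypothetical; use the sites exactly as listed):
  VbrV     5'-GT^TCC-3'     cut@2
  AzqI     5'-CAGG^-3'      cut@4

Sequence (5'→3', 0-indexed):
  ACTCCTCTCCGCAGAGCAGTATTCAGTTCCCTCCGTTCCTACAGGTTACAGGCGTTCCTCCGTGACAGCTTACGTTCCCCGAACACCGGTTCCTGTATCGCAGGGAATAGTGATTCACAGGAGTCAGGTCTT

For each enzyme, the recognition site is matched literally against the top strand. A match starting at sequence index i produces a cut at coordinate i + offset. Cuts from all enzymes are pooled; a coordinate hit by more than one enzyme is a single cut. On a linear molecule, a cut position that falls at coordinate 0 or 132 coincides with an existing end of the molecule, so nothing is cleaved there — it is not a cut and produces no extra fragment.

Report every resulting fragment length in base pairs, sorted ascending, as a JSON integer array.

Site scan:
  VbrV (GTTCC, off=2): starts [25, 34, 53, 73, 88] → cuts [27, 36, 55, 75, 90]
  AzqI (CAGG, off=4): starts [41, 48, 100, 117, 124] → cuts [45, 52, 104, 121, 128]

All cut coordinates (distinct, sorted): [27, 36, 45, 52, 55, 75, 90, 104, 121, 128]

Fragment lengths:
  [0,27): 27 bp
  [27,36): 9 bp
  [36,45): 9 bp
  [45,52): 7 bp
  [52,55): 3 bp
  [55,75): 20 bp
  [75,90): 15 bp
  [90,104): 14 bp
  [104,121): 17 bp
  [121,128): 7 bp
  [128,132): 4 bp

[3,4,7,7,9,9,14,15,17,20,27]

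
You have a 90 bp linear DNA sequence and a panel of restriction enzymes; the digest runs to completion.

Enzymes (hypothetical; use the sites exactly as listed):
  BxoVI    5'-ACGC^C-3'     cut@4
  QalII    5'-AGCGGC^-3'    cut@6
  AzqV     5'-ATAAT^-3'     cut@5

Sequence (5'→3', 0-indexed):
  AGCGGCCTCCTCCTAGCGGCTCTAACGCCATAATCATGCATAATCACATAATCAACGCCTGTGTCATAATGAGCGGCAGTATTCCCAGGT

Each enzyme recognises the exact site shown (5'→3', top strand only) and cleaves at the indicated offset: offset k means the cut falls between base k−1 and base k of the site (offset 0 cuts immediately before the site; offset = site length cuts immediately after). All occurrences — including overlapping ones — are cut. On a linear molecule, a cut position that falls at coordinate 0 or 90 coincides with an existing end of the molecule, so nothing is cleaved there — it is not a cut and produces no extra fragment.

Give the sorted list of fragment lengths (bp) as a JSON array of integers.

Per-enzyme occurrences:
  BxoVI (ACGCC, off=4): starts [24, 54] → cuts [28, 58]
  QalII (AGCGGC, off=6): starts [0, 14, 71] → cuts [6, 20, 77]
  AzqV (ATAAT, off=5): starts [29, 39, 47, 65] → cuts [34, 44, 52, 70]

All cut coordinates (distinct, sorted): [6, 20, 28, 34, 44, 52, 58, 70, 77]

Fragment lengths:
  [0,6): 6 bp
  [6,20): 14 bp
  [20,28): 8 bp
  [28,34): 6 bp
  [34,44): 10 bp
  [44,52): 8 bp
  [52,58): 6 bp
  [58,70): 12 bp
  [70,77): 7 bp
  [77,90): 13 bp

[6,6,6,7,8,8,10,12,13,14]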